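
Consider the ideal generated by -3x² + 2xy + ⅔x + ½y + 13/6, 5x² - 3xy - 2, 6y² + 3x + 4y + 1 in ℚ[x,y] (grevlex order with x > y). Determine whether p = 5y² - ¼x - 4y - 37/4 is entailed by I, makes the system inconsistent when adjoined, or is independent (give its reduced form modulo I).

First compute the reduced Gröbner basis of I by Buchberger's algorithm.
f_1 = -3x² + 2xy + ⅔x + ½y + 13/6, LT = x².
f_2 = 5x² - 3xy - 2, LT = x².
f_3 = 6y² + 3x + 4y + 1, LT = y².

S(f_1,f_2): lcm = x². S = -1/15xy - 2/9x - ⅙y - 29/90.
  leading term xy: no divisor's leading term divides it; move -1/15xy to the remainder.
  leading term x: no divisor's leading term divides it; move -2/9x to the remainder.
  leading term y: no divisor's leading term divides it; move -⅙y to the remainder.
  leading term 1: no divisor's leading term divides it; move -29/90 to the remainder.
  remainder -1/15xy - 2/9x - ⅙y - 29/90 ≠ 0; add h_4 = -1/15xy - 2/9x - ⅙y - 29/90 to the basis.

S(f_1,h_4): lcm = x²y. S = -⅔xy² - 10/3x² - 49/18xy - ⅙y² - 29/6x - 13/18y.
  leading term xy²: subtract (-1/9x)·f_3 from -⅔xy² - 10/3x² - 49/18xy - ⅙y² - 29/6x - 13/18y → -3x² - 41/18xy - ⅙y² - 85/18x - 13/18y
  leading term x²: subtract (1)·f_1 from -3x² - 41/18xy - ⅙y² - 85/18x - 13/18y → -77/18xy - ⅙y² - 97/18x - 11/9y - 13/6
  leading term xy: subtract (385/6)·h_4 from -77/18xy - ⅙y² - 97/18x - 11/9y - 13/6 → -⅙y² + 479/54x + 341/36y + 1999/108
  leading term y²: subtract (-1/36)·f_3 from -⅙y² + 479/54x + 341/36y + 1999/108 → 967/108x + 115/12y + 1001/54
  leading term x: no divisor's leading term divides it; move 967/108x to the remainder.
  leading term y: no divisor's leading term divides it; move 115/12y to the remainder.
  leading term 1: no divisor's leading term divides it; move 1001/54 to the remainder.
  remainder 967/108x + 115/12y + 1001/54 ≠ 0; add h_5 = 967/108x + 115/12y + 1001/54 to the basis.

S(f_2,h_4): lcm = x²y. S = -⅗xy² - 10/3x² - 5/2xy - 29/6x - ⅖y.
  leading term xy²: subtract (-1/10x)·f_3 from -⅗xy² - 10/3x² - 5/2xy - 29/6x - ⅖y → -91/30x² - 21/10xy - 71/15x - ⅖y
  leading term x²: subtract (91/90)·f_1 from -91/30x² - 21/10xy - 71/15x - ⅖y → -371/90xy - 146/27x - 163/180y - 1183/540
  leading term xy: subtract (371/6)·h_4 from -371/90xy - 146/27x - 163/180y - 1183/540 → 25/3x + 47/5y + 266/15
  leading term x: subtract (900/967)·h_5 from 25/3x + 47/5y + 266/15 → 2324/4835y + 2324/4835
  leading term y: no divisor's leading term divides it; move 2324/4835y to the remainder.
  leading term 1: no divisor's leading term divides it; move 2324/4835 to the remainder.
  remainder 2324/4835y + 2324/4835 ≠ 0; add h_6 = 2324/4835y + 2324/4835 to the basis.

The other S-polynomials (S(f_1,f_3), S(f_2,f_3), S(f_3,h_4), S(f_1,h_5), S(f_2,h_5), S(f_3,h_5), S(h_4,h_5), S(f_1,h_6), S(f_2,h_6), S(f_3,h_6), S(h_4,h_6), S(h_5,h_6)) all reduce to 0 modulo the current basis, so we have a Gröbner basis.
Inter-reduce: drop elements whose leading term is divisible by another's, tail-reduce, and make monic.
Reduced Gröbner basis: {x + 1, y + 1}.
Label its elements g_1 = x + 1, g_2 = y + 1.

Reduce p = 5y² - ¼x - 4y - 37/4 modulo G:
  leading term y²: subtract (5y)·g_2 from 5y² - ¼x - 4y - 37/4 → -¼x - 9y - 37/4
  leading term x: subtract (-¼)·g_1 from -¼x - 9y - 37/4 → -9y - 9
  leading term y: subtract (-9)·g_2 from -9y - 9 → 0
  normal form = 0.
Since the normal form is 0, p ∈ I.

The remainder on division by a Gröbner basis is unique — it is the normal form.

5y² - ¼x - 4y - 37/4 lies in I (it reduces to 0).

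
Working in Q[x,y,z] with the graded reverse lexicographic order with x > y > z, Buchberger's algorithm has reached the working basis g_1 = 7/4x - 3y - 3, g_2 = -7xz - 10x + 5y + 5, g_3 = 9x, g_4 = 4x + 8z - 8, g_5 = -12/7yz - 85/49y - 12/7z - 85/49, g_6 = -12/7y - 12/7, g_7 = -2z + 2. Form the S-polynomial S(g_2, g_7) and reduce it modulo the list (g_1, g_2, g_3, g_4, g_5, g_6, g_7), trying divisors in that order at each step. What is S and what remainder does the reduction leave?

S(g_2, g_7) = 17/7x - 5/7y - 5/7; remainder on division = 0.

lcm(LM(g_2), LM(g_7)) = xz.
S = (lcm/LT(g_2))·g_2 − (lcm/LT(g_7))·g_7 = 17/7x - 5/7y - 5/7.
Reduce S modulo (g_1, g_2, g_3, g_4, g_5, g_6, g_7) in that order:
  leading term x: subtract (68/49)·g_1 from 17/7x - 5/7y - 5/7 → 169/49y + 169/49
  leading term y: subtract (-169/84)·g_6 from 169/49y + 169/49 → 0
The remainder is 0, so this S-polynomial contributes no new basis element.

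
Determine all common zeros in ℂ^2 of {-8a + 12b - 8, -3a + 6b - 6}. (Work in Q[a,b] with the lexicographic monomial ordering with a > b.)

{(2, 2)}

Compute a lex Gröbner basis by Buchberger's algorithm.
f_1 = -8a + 12b - 8, LT = a.
f_2 = -3a + 6b - 6, LT = a.

S(f_1,f_2): lcm = a. S = 1/2b - 1.
  leading term b: no divisor's leading term divides it; move 1/2b to the remainder.
  leading term 1: no divisor's leading term divides it; move -1 to the remainder.
  remainder 1/2b - 1 ≠ 0; add h_3 = 1/2b - 1 to the basis.

The other S-polynomials (S(f_1,h_3), S(f_2,h_3)) all reduce to 0 modulo the current basis, so we have a Gröbner basis.
Inter-reduce: drop elements whose leading term is divisible by another's, tail-reduce, and make monic.
Reduced Gröbner basis: {a - 2, b - 2}.

From the last basis element, b - 2 = 0, so b takes values in {2}. Each choice, substituted upward through the basis, yields the corresponding point(s) of the solution set.
  b = 2: the earlier basis element becomes a - 2 = 0, giving a = 2 — point (2, 2).
Each listed point satisfies every original equation (direct substitution).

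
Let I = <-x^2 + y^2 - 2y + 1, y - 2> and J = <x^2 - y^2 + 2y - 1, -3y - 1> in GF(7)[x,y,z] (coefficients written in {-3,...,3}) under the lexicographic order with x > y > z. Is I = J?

Two ideals are equal iff their reduced Gröbner bases coincide (the reduced basis is unique for a fixed ordering).
Buchberger on the first generating set:
f_1 = -x^2 + y^2 - 2y + 1, LT = x^2.
f_2 = y - 2, LT = y.

The S-polynomials (S(f_1,f_2)) all reduce to 0 modulo the current basis, so we have a Gröbner basis.
Inter-reduce: drop elements whose leading term is divisible by another's, tail-reduce, and make monic.
Reduced Gröbner basis: {x^2 - 1, y - 2}.

Buchberger on the second generating set:
h_1 = x^2 - y^2 + 2y - 1, LT = x^2.
h_2 = -3y - 1, LT = y.

The S-polynomials (S(h_1,h_2)) all reduce to 0 modulo the current basis, so we have a Gröbner basis.
Inter-reduce: drop elements whose leading term is divisible by another's, tail-reduce, and make monic.
Reduced Gröbner basis: {x^2 - 1, y - 2}.

These coincide, so the ideals are equal.

Yes, the ideals are equal.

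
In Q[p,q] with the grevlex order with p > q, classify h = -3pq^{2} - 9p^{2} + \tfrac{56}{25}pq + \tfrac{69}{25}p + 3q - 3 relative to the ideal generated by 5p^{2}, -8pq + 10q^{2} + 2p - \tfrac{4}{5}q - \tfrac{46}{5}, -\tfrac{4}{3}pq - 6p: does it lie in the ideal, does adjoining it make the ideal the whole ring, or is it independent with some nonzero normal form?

-3pq^{2} - 9p^{2} + \tfrac{56}{25}pq + \tfrac{69}{25}p + 3q - 3 is independent of I; its normal form modulo I is 3q - 3.

First compute the reduced Gröbner basis of I by Buchberger's algorithm.
f_1 = 5p^{2}, LT = p^{2}.
f_2 = -8pq + 10q^{2} + 2p - \tfrac{4}{5}q - \tfrac{46}{5}, LT = pq.
f_3 = -\tfrac{4}{3}pq - 6p, LT = pq.

S(f_1,f_2): lcm = p^{2}q. S = \tfrac{5}{4}pq^{2} + \tfrac{1}{4}p^{2} - \tfrac{1}{10}pq - \tfrac{23}{20}p.
  leading term pq^{2}: subtract (-\tfrac{5}{32}q)·f_2 from \tfrac{5}{4}pq^{2} + \tfrac{1}{4}p^{2} - \tfrac{1}{10}pq - \tfrac{23}{20}p → \tfrac{25}{16}q^{3} + \tfrac{1}{4}p^{2} + \tfrac{17}{80}pq - \tfrac{1}{8}q^{2} - \tfrac{23}{20}p - \tfrac{23}{16}q
  leading term q^{3}: no divisor's leading term divides it; move \tfrac{25}{16}q^{3} to the remainder.
  leading term p^{2}: subtract (\tfrac{1}{20})·f_1 from \tfrac{1}{4}p^{2} + \tfrac{17}{80}pq - \tfrac{1}{8}q^{2} - \tfrac{23}{20}p - \tfrac{23}{16}q → \tfrac{17}{80}pq - \tfrac{1}{8}q^{2} - \tfrac{23}{20}p - \tfrac{23}{16}q
  leading term pq: subtract (-\tfrac{17}{640})·f_2 from \tfrac{17}{80}pq - \tfrac{1}{8}q^{2} - \tfrac{23}{20}p - \tfrac{23}{16}q → \tfrac{9}{64}q^{2} - \tfrac{351}{320}p - \tfrac{1167}{800}q - \tfrac{391}{1600}
  leading term q^{2}: no divisor's leading term divides it; move \tfrac{9}{64}q^{2} to the remainder.
  leading term p: no divisor's leading term divides it; move -\tfrac{351}{320}p to the remainder.
  leading term q: no divisor's leading term divides it; move -\tfrac{1167}{800}q to the remainder.
  leading term 1: no divisor's leading term divides it; move -\tfrac{391}{1600} to the remainder.
  remainder \tfrac{25}{16}q^{3} + \tfrac{9}{64}q^{2} - \tfrac{351}{320}p - \tfrac{1167}{800}q - \tfrac{391}{1600} ≠ 0; add k_4 = \tfrac{25}{16}q^{3} + \tfrac{9}{64}q^{2} - \tfrac{351}{320}p - \tfrac{1167}{800}q - \tfrac{391}{1600} to the basis.

S(f_2,f_3): lcm = pq. S = -\tfrac{5}{4}q^{2} - \tfrac{19}{4}p + \tfrac{1}{10}q + \tfrac{23}{20}.
  leading term q^{2}: no divisor's leading term divides it; move -\tfrac{5}{4}q^{2} to the remainder.
  leading term p: no divisor's leading term divides it; move -\tfrac{19}{4}p to the remainder.
  leading term q: no divisor's leading term divides it; move \tfrac{1}{10}q to the remainder.
  leading term 1: no divisor's leading term divides it; move \tfrac{23}{20} to the remainder.
  remainder -\tfrac{5}{4}q^{2} - \tfrac{19}{4}p + \tfrac{1}{10}q + \tfrac{23}{20} ≠ 0; add k_5 = -\tfrac{5}{4}q^{2} - \tfrac{19}{4}p + \tfrac{1}{10}q + \tfrac{23}{20} to the basis.

S(f_3,k_4): lcm = pq^{3}. S = \tfrac{441}{100}pq^{2} + \tfrac{351}{500}p^{2} + \tfrac{1167}{1250}pq + \tfrac{391}{2500}p.
  leading term pq^{2}: subtract (-\tfrac{441}{800}q)·f_2 from \tfrac{441}{100}pq^{2} + \tfrac{351}{500}p^{2} + \tfrac{1167}{1250}pq + \tfrac{391}{2500}p → \tfrac{441}{80}q^{3} + \tfrac{351}{500}p^{2} + \tfrac{20361}{10000}pq - \tfrac{441}{1000}q^{2} + \tfrac{391}{2500}p - \tfrac{10143}{2000}q
  leading term q^{3}: subtract (\tfrac{441}{125})·k_4 from \tfrac{441}{80}q^{3} + \tfrac{351}{500}p^{2} + \tfrac{20361}{10000}pq - \tfrac{441}{1000}q^{2} + \tfrac{391}{2500}p - \tfrac{10143}{2000}q → \tfrac{351}{500}p^{2} + \tfrac{20361}{10000}pq - \tfrac{7497}{8000}q^{2} + \tfrac{161047}{40000}p + \tfrac{7497}{100000}q + \tfrac{172431}{200000}
  leading term p^{2}: subtract (\tfrac{351}{2500})·f_1 from \tfrac{351}{500}p^{2} + \tfrac{20361}{10000}pq - \tfrac{7497}{8000}q^{2} + \tfrac{161047}{40000}p + \tfrac{7497}{100000}q + \tfrac{172431}{200000} → \tfrac{20361}{10000}pq - \tfrac{7497}{8000}q^{2} + \tfrac{161047}{40000}p + \tfrac{7497}{100000}q + \tfrac{172431}{200000}
  leading term pq: subtract (-\tfrac{20361}{80000})·f_2 from \tfrac{20361}{10000}pq - \tfrac{7497}{8000}q^{2} + \tfrac{161047}{40000}p + \tfrac{7497}{100000}q + \tfrac{172431}{200000} → \tfrac{201}{125}q^{2} + \tfrac{5669}{1250}p - \tfrac{402}{3125}q - \tfrac{4623}{3125}
  leading term q^{2}: subtract (-\tfrac{804}{625})·k_5 from \tfrac{201}{125}q^{2} + \tfrac{5669}{1250}p - \tfrac{402}{3125}q - \tfrac{4623}{3125} → -\tfrac{1969}{1250}p
  leading term p: no divisor's leading term divides it; move -\tfrac{1969}{1250}p to the remainder.
  remainder -\tfrac{1969}{1250}p ≠ 0; add k_6 = -\tfrac{1969}{1250}p to the basis.

The other S-polynomials (S(f_1,f_3), S(f_1,k_4), S(f_2,k_4), S(f_1,k_5), S(f_2,k_5), S(f_3,k_5), S(k_4,k_5), S(f_1,k_6), S(f_2,k_6), S(f_3,k_6), S(k_4,k_6), S(k_5,k_6)) all reduce to 0 modulo the current basis, so we have a Gröbner basis.
Inter-reduce: drop elements whose leading term is divisible by another's, tail-reduce, and make monic.
Reduced Gröbner basis: {q^{2} - \tfrac{2}{25}q - \tfrac{23}{25}, p}.
Label its elements g_1 = q^{2} - \tfrac{2}{25}q - \tfrac{23}{25}, g_2 = p.

Reduce h = -3pq^{2} - 9p^{2} + \tfrac{56}{25}pq + \tfrac{69}{25}p + 3q - 3 modulo G:
  leading term pq^{2}: subtract (-3p)·g_1 from -3pq^{2} - 9p^{2} + \tfrac{56}{25}pq + \tfrac{69}{25}p + 3q - 3 → -9p^{2} + 2pq + 3q - 3
  leading term p^{2}: subtract (-9p)·g_2 from -9p^{2} + 2pq + 3q - 3 → 2pq + 3q - 3
  leading term pq: subtract (2q)·g_2 from 2pq + 3q - 3 → 3q - 3
  leading term q: no divisor's leading term divides it; move 3q to the remainder.
  leading term 1: no divisor's leading term divides it; move -3 to the remainder.
  normal form = 3q - 3.
The normal form is nonzero, so h ∉ I. Since h minus its normal form lies in I, I + (h) = I + (r) where r = 3q - 3; decide whether this ideal is the whole ring.
Run Buchberger on G together with r (pairs among the g_i already reduce to 0 since G is a Gröbner basis):
g_1 = q^{2} - \tfrac{2}{25}q - \tfrac{23}{25}, LT = q^{2}.
g_2 = p, LT = p.
r = 3q - 3, LT = q.

The S-polynomials (S(g_1,g_2), S(g_1,r), S(g_2,r)) all reduce to 0 modulo the current basis, so we have a Gröbner basis.
Inter-reduce: drop elements whose leading term is divisible by another's, tail-reduce, and make monic.
Reduced Gröbner basis: {p, q - 1}.
The reduced Gröbner basis of I + (h) is {p, q - 1} ≠ {1}, a proper ideal, so the enlarged system stays consistent: h is independent of I, with normal form 3q - 3.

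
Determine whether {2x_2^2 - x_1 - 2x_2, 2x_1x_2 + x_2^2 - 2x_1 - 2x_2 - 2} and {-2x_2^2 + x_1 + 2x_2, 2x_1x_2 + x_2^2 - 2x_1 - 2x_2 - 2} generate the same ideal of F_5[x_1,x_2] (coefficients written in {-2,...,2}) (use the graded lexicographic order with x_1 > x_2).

Since reduced Gröbner bases are canonical representatives of ideals under a given ordering, it suffices to compute and compare them.
Buchberger on the first generating set:
f_1 = 2x_2^2 - x_1 - 2x_2, LT = x_2^2.
f_2 = 2x_1x_2 + x_2^2 - 2x_1 - 2x_2 - 2, LT = x_1x_2.

S(f_1,f_2): lcm = x_1x_2^2. S = 2x_2^3 + 2x_1^2 + x_2^2 + x_2.
  leading term x_2^3: subtract (x_2)·f_1 from 2x_2^3 + 2x_1^2 + x_2^2 + x_2 → 2x_1^2 + x_1x_2 - 2x_2^2 + x_2
  leading term x_1^2: no divisor's leading term divides it; move 2x_1^2 to the remainder.
  leading term x_1x_2: subtract (-2)·f_2 from x_1x_2 - 2x_2^2 + x_2 → x_1 + 2x_2 + 1
  leading term x_1: no divisor's leading term divides it; move x_1 to the remainder.
  leading term x_2: no divisor's leading term divides it; move 2x_2 to the remainder.
  leading term 1: no divisor's leading term divides it; move 1 to the remainder.
  remainder 2x_1^2 + x_1 + 2x_2 + 1 ≠ 0; add g_3 = 2x_1^2 + x_1 + 2x_2 + 1 to the basis.

The other S-polynomials (S(f_1,g_3), S(f_2,g_3)) all reduce to 0 modulo the current basis, so we have a Gröbner basis.
Inter-reduce: drop elements whose leading term is divisible by another's, tail-reduce, and make monic.
Reduced Gröbner basis: {x_1^2 - 2x_1 + x_2 - 2, x_1x_2 - 2x_1 + 2x_2 - 1, x_2^2 + 2x_1 - x_2}.

Buchberger on the second generating set:
h_1 = -2x_2^2 + x_1 + 2x_2, LT = x_2^2.
h_2 = 2x_1x_2 + x_2^2 - 2x_1 - 2x_2 - 2, LT = x_1x_2.

S(h_1,h_2): lcm = x_1x_2^2. S = 2x_2^3 + 2x_1^2 + x_2^2 + x_2.
  leading term x_2^3: subtract (-x_2)·h_1 from 2x_2^3 + 2x_1^2 + x_2^2 + x_2 → 2x_1^2 + x_1x_2 - 2x_2^2 + x_2
  leading term x_1^2: no divisor's leading term divides it; move 2x_1^2 to the remainder.
  leading term x_1x_2: subtract (-2)·h_2 from x_1x_2 - 2x_2^2 + x_2 → x_1 + 2x_2 + 1
  leading term x_1: no divisor's leading term divides it; move x_1 to the remainder.
  leading term x_2: no divisor's leading term divides it; move 2x_2 to the remainder.
  leading term 1: no divisor's leading term divides it; move 1 to the remainder.
  remainder 2x_1^2 + x_1 + 2x_2 + 1 ≠ 0; add k_3 = 2x_1^2 + x_1 + 2x_2 + 1 to the basis.

The other S-polynomials (S(h_1,k_3), S(h_2,k_3)) all reduce to 0 modulo the current basis, so we have a Gröbner basis.
Inter-reduce: drop elements whose leading term is divisible by another's, tail-reduce, and make monic.
Reduced Gröbner basis: {x_1^2 - 2x_1 + x_2 - 2, x_1x_2 - 2x_1 + 2x_2 - 1, x_2^2 + 2x_1 - x_2}.

The two bases agree; hence the ideals are identical.

Yes, the ideals are equal.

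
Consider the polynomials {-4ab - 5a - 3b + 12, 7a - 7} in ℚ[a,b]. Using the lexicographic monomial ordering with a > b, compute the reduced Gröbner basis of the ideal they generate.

G = {a - 1, b - 1}

f_1 = -4ab - 5a - 3b + 12, LT = ab.
f_2 = 7a - 7, LT = a.

S(f_1,f_2): lcm = ab. S = 5/4a + 7/4b - 3.
  reduce S modulo (f_1, f_2):
  remainder 7/4b - 7/4 ≠ 0; add g_3 = 7/4b - 7/4 to the basis.

The other S-polynomials (S(f_1,g_3), S(f_2,g_3)) all reduce to 0 modulo the current basis, so we have a Gröbner basis.
Inter-reduce: drop elements whose leading term is divisible by another's, tail-reduce, and make monic.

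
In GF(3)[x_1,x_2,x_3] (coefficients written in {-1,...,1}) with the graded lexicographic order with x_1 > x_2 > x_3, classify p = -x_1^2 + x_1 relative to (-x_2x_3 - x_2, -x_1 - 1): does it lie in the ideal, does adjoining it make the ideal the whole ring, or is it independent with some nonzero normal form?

Adjoining -x_1^2 + x_1 makes the ideal the whole ring: the system is inconsistent.

First compute the reduced Gröbner basis of I by Buchberger's algorithm.
f_1 = -x_2x_3 - x_2, LT = x_2x_3.
f_2 = -x_1 - 1, LT = x_1.

The S-polynomials (S(f_1,f_2)) all reduce to 0 modulo the current basis, so we have a Gröbner basis.
Inter-reduce: drop elements whose leading term is divisible by another's, tail-reduce, and make monic.
Reduced Gröbner basis: {x_2x_3 + x_2, x_1 + 1}.
Label its elements g_1 = x_2x_3 + x_2, g_2 = x_1 + 1.

Reduce p = -x_1^2 + x_1 modulo G:
  leading term x_1^2: subtract (-x_1)·g_2 from -x_1^2 + x_1 → -x_1
  leading term x_1: subtract (-1)·g_2 from -x_1 → 1
  leading term 1: no divisor's leading term divides it; move 1 to the remainder.
  normal form = 1.
The normal form is nonzero, so p ∉ I. Since p minus its normal form lies in I, I + (p) = I + (r) where r = 1; decide whether this ideal is the whole ring.
Here r = 1 is a nonzero constant, hence a unit: 1 ∈ I + (p), the Gröbner basis of I + (p) is {1}, and the enlarged system has no common solution — adjoining p is inconsistent.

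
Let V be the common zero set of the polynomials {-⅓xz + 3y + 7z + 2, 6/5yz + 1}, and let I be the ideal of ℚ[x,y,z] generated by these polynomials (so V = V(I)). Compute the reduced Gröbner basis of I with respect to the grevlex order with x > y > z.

The reduced Gröbner basis is the canonical form of the ideal for this ordering.

f_1 = -⅓xz + 3y + 7z + 2, LT = xz.
f_2 = 6/5yz + 1, LT = yz.

S(f_1,f_2): lcm = xyz. S = -9y² - 21yz - ⅚x - 6y.
  leading term y²: no divisor's leading term divides it; move -9y² to the remainder.
  leading term yz: subtract (-35/2)·f_2 from -21yz - ⅚x - 6y → -⅚x - 6y + 35/2
  leading term x: no divisor's leading term divides it; move -⅚x to the remainder.
  leading term y: no divisor's leading term divides it; move -6y to the remainder.
  leading term 1: no divisor's leading term divides it; move 35/2 to the remainder.
  remainder -9y² - ⅚x - 6y + 35/2 ≠ 0; add g_3 = -9y² - ⅚x - 6y + 35/2 to the basis.

The other S-polynomials (S(f_1,g_3), S(f_2,g_3)) all reduce to 0 modulo the current basis, so we have a Gröbner basis.

G = {y² + 5/54x + ⅔y - 35/18, xz - 9y - 21z - 6, yz + ⅚}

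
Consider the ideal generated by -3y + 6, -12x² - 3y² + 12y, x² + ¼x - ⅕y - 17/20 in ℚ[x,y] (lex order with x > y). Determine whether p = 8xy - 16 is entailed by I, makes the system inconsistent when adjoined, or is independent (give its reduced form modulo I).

8xy - 16 lies in I (it reduces to 0).

First compute the reduced Gröbner basis of I by Buchberger's algorithm.
f_1 = -3y + 6, LT = y.
f_2 = -12x² - 3y² + 12y, LT = x².
f_3 = x² + ¼x - ⅕y - 17/20, LT = x².

S(f_2,f_3): lcm = x². S = -¼x + ¼y² - ⅘y + 17/20.
  leading term x: no divisor's leading term divides it; move -¼x to the remainder.
  leading term y²: subtract (-1/12y)·f_1 from ¼y² - ⅘y + 17/20 → -3/10y + 17/20
  leading term y: subtract (1/10)·f_1 from -3/10y + 17/20 → ¼
  leading term 1: no divisor's leading term divides it; move ¼ to the remainder.
  remainder -¼x + ¼ ≠ 0; add h_4 = -¼x + ¼ to the basis.

The other S-polynomials (S(f_1,f_2), S(f_1,f_3), S(f_1,h_4), S(f_2,h_4), S(f_3,h_4)) all reduce to 0 modulo the current basis, so we have a Gröbner basis.
Inter-reduce: drop elements whose leading term is divisible by another's, tail-reduce, and make monic.
Reduced Gröbner basis: {x - 1, y - 2}.
Label its elements g_1 = x - 1, g_2 = y - 2.

Reduce p = 8xy - 16 modulo G:
  leading term xy: subtract (8y)·g_1 from 8xy - 16 → 8y - 16
  leading term y: subtract (8)·g_2 from 8y - 16 → 0
  normal form = 0.
Since the normal form is 0, p ∈ I.

Ideal membership is decidable via reduction modulo a Gröbner basis.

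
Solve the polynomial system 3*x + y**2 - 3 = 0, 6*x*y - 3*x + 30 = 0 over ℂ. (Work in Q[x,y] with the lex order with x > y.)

{(-2, 3), (35/24 - 5*sqrt(47)*I/24, -5/4 - sqrt(47)*I/4), (35/24 + 5*sqrt(47)*I/24, -5/4 + sqrt(47)*I/4)}

Compute a lex Gröbner basis by Buchberger's algorithm.
f_1 = 3*x + y**2 - 3, LT = x.
f_2 = 6*x*y - 3*x + 30, LT = x*y.

S(f_1,f_2): lcm = x*y. S = 1/2*x + 1/3*y**3 - y - 5.
  leading term x: subtract (1/6)·f_1 from 1/2*x + 1/3*y**3 - y - 5 → 1/3*y**3 - 1/6*y**2 - y - 9/2
  leading term y**3: no divisor's leading term divides it; move 1/3*y**3 to the remainder.
  leading term y**2: no divisor's leading term divides it; move -1/6*y**2 to the remainder.
  leading term y: no divisor's leading term divides it; move -y to the remainder.
  leading term 1: no divisor's leading term divides it; move -9/2 to the remainder.
  remainder 1/3*y**3 - 1/6*y**2 - y - 9/2 ≠ 0; add h_3 = 1/3*y**3 - 1/6*y**2 - y - 9/2 to the basis.

S(f_1,h_3): leading monomials are coprime, so the S-polynomial reduces to 0 (Buchberger's first criterion).
S(f_2,h_3): lcm = x*y**3. S = 3*x*y + 27/2*x + 5*y**2.
  leading term x*y: subtract (y)·f_1 from 3*x*y + 27/2*x + 5*y**2 → 27/2*x - y**3 + 5*y**2 + 3*y
  leading term x: subtract (9/2)·f_1 from 27/2*x - y**3 + 5*y**2 + 3*y → -y**3 + 1/2*y**2 + 3*y + 27/2
  leading term y**3: subtract (-3)·h_3 from -y**3 + 1/2*y**2 + 3*y + 27/2 → 0
  remainder 0.

Every S-polynomial of the final basis reduces to 0, so we have a Gröbner basis.
Inter-reduce: drop elements whose leading term is divisible by another's, tail-reduce, and make monic.
Reduced Gröbner basis: {x + 1/3*y**2 - 1, y**3 - 1/2*y**2 - 3*y - 27/2}.

Since the basis is lex-ordered, y**3 - 1/2*y**2 - 3*y - 27/2 is univariate in y. Its roots are {3, -5/4 - sqrt(47)*I/4, -5/4 + sqrt(47)*I/4}. Back-substituting each root into the other basis elements fixes the other coordinates.
  y = 3: the earlier basis element becomes x + 2 = 0, giving x = -2 — point (-2, 3).
  y = -5/4 - sqrt(47)*I/4: the earlier basis element becomes x - 35/24 + 5*sqrt(47)*I/24 = 0, giving x = 35/24 - 5*sqrt(47)*I/24 — point (35/24 - 5*sqrt(47)*I/24, -5/4 - sqrt(47)*I/4).
  y = -5/4 + sqrt(47)*I/4: the earlier basis element becomes x - 35/24 - 5*sqrt(47)*I/24 = 0, giving x = 35/24 + 5*sqrt(47)*I/24 — point (35/24 + 5*sqrt(47)*I/24, -5/4 + sqrt(47)*I/4).
Each listed point satisfies every original equation (direct substitution).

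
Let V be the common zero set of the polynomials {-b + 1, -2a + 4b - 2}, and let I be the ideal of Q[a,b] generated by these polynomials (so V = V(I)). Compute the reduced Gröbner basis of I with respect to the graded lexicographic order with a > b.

Buchberger's algorithm terminates because the ascending chain of leading-term ideals stabilizes.

f_1 = -b + 1, LT = b.
f_2 = -2a + 4b - 2, LT = a.

The S-polynomials (S(f_1,f_2)) all reduce to 0 modulo the current basis, so we have a Gröbner basis.

G = {a - 1, b - 1}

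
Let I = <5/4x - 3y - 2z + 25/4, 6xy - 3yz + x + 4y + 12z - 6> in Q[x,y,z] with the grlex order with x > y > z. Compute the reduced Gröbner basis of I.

G = {y^2 + 11/24yz - 59/36y + 17/18z - 55/72, x - 12/5y - 8/5z + 5}

f_1 = 5/4x - 3y - 2z + 25/4, LT = x.
f_2 = 6xy - 3yz + x + 4y + 12z - 6, LT = xy.

S(f_1,f_2): lcm = xy. S = -12/5y^2 - 11/10yz - 1/6x + 13/3y - 2z + 1.
  leading term y^2: no divisor's leading term divides it; move -12/5y^2 to the remainder.
  leading term yz: no divisor's leading term divides it; move -11/10yz to the remainder.
  leading term x: subtract (-2/15)·f_1 from -1/6x + 13/3y - 2z + 1 → 59/15y - 34/15z + 11/6
  leading term y: no divisor's leading term divides it; move 59/15y to the remainder.
  leading term z: no divisor's leading term divides it; move -34/15z to the remainder.
  leading term 1: no divisor's leading term divides it; move 11/6 to the remainder.
  remainder -12/5y^2 - 11/10yz + 59/15y - 34/15z + 11/6 ≠ 0; add g_3 = -12/5y^2 - 11/10yz + 59/15y - 34/15z + 11/6 to the basis.

The other S-polynomials (S(f_1,g_3), S(f_2,g_3)) all reduce to 0 modulo the current basis, so we have a Gröbner basis.
Inter-reduce: drop elements whose leading term is divisible by another's, tail-reduce, and make monic.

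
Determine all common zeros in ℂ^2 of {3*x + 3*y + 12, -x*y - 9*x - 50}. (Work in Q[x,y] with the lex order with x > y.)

Compute a lex Gröbner basis by Buchberger's algorithm.
f_1 = 3*x + 3*y + 12, LT = x.
f_2 = -x*y - 9*x - 50, LT = x*y.

S(f_1,f_2): lcm = x*y. S = -9*x + y**2 + 4*y - 50.
  leading term x: subtract (-3)·f_1 from -9*x + y**2 + 4*y - 50 → y**2 + 13*y - 14
  leading term y**2: no divisor's leading term divides it; move y**2 to the remainder.
  leading term y: no divisor's leading term divides it; move 13*y to the remainder.
  leading term 1: no divisor's leading term divides it; move -14 to the remainder.
  remainder y**2 + 13*y - 14 ≠ 0; add h_3 = y**2 + 13*y - 14 to the basis.

The other S-polynomials (S(f_1,h_3), S(f_2,h_3)) all reduce to 0 modulo the current basis, so we have a Gröbner basis.
Inter-reduce: drop elements whose leading term is divisible by another's, tail-reduce, and make monic.
Reduced Gröbner basis: {x + y + 4, y**2 + 13*y - 14}.

The lex basis is triangular: the last element involves only y. Solving y**2 + 13*y - 14 = 0 gives y ∈ {-14, 1}; substituting each value into the earlier elements determines the remaining variables.
  y = -14: the earlier basis element becomes x - 10 = 0, giving x = 10 — point (10, -14).
  y = 1: the earlier basis element becomes x + 5 = 0, giving x = -5 — point (-5, 1).
Each listed point satisfies every original equation (direct substitution).

{(10, -14), (-5, 1)}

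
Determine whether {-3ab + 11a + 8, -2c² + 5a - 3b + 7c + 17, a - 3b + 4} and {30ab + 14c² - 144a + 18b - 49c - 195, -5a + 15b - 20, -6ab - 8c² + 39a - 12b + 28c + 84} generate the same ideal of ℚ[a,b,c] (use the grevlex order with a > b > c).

Since reduced Gröbner bases are canonical representatives of ideals under a given ordering, it suffices to compute and compare them.
Buchberger on the first generating set:
f_1 = -3ab + 11a + 8, LT = ab.
f_2 = -2c² + 5a - 3b + 7c + 17, LT = c².
f_3 = a - 3b + 4, LT = a.

S(f_1,f_3): lcm = ab. S = 3b² - 11/3a - 4b - 8/3.
  leading term b²: no divisor's leading term divides it; move 3b² to the remainder.
  leading term a: subtract (-11/3)·f_3 from -11/3a - 4b - 8/3 → -15b + 12
  leading term b: no divisor's leading term divides it; move -15b to the remainder.
  leading term 1: no divisor's leading term divides it; move 12 to the remainder.
  remainder 3b² - 15b + 12 ≠ 0; add g_4 = 3b² - 15b + 12 to the basis.

The other S-polynomials (S(f_1,f_2), S(f_2,f_3), S(f_1,g_4), S(f_2,g_4), S(f_3,g_4)) all reduce to 0 modulo the current basis, so we have a Gröbner basis.
Inter-reduce: drop elements whose leading term is divisible by another's, tail-reduce, and make monic.
Reduced Gröbner basis: {b² - 5b + 4, c² - 6b - 7/2c + 3/2, a - 3b + 4}.

Buchberger on the second generating set:
h_1 = 30ab + 14c² - 144a + 18b - 49c - 195, LT = ab.
h_2 = -5a + 15b - 20, LT = a.
h_3 = -6ab - 8c² + 39a - 12b + 28c + 84, LT = ab.

S(h_1,h_2): lcm = ab. S = 3b² + 7/15c² - 24/5a - 17/5b - 49/30c - 13/2.
  leading term b²: no divisor's leading term divides it; move 3b² to the remainder.
  leading term c²: no divisor's leading term divides it; move 7/15c² to the remainder.
  leading term a: subtract (24/25)·h_2 from -24/5a - 17/5b - 49/30c - 13/2 → -89/5b - 49/30c + 127/10
  leading term b: no divisor's leading term divides it; move -89/5b to the remainder.
  leading term c: no divisor's leading term divides it; move -49/30c to the remainder.
  leading term 1: no divisor's leading term divides it; move 127/10 to the remainder.
  remainder 3b² + 7/15c² - 89/5b - 49/30c + 127/10 ≠ 0; add k_4 = 3b² + 7/15c² - 89/5b - 49/30c + 127/10 to the basis.

S(h_1,h_3): lcm = ab. S = -13/15c² + 17/10a - 7/5b + 91/30c + 15/2.
  leading term c²: no divisor's leading term divides it; move -13/15c² to the remainder.
  leading term a: subtract (-17/50)·h_2 from 17/10a - 7/5b + 91/30c + 15/2 → 37/10b + 91/30c + 7/10
  leading term b: no divisor's leading term divides it; move 37/10b to the remainder.
  leading term c: no divisor's leading term divides it; move 91/30c to the remainder.
  leading term 1: no divisor's leading term divides it; move 7/10 to the remainder.
  remainder -13/15c² + 37/10b + 91/30c + 7/10 ≠ 0; add k_5 = -13/15c² + 37/10b + 91/30c + 7/10 to the basis.

The other S-polynomials (S(h_2,h_3), S(h_1,k_4), S(h_2,k_4), S(h_3,k_4), S(h_1,k_5), S(h_2,k_5), S(h_3,k_5), S(k_4,k_5)) all reduce to 0 modulo the current basis, so we have a Gröbner basis.
Inter-reduce: drop elements whose leading term is divisible by another's, tail-reduce, and make monic.
Reduced Gröbner basis: {b² - 137/26b + 170/39, c² - 111/26b - 7/2c - 21/26, a - 3b + 4}.

These differ, so the ideals are not equal.

No, the ideals differ.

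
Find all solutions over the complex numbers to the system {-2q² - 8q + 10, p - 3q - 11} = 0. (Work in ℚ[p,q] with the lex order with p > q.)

{(-4, -5), (14, 1)}

Compute a lex Gröbner basis by Buchberger's algorithm.
f_1 = -2q² - 8q + 10, LT = q².
f_2 = p - 3q - 11, LT = p.

The S-polynomials (S(f_1,f_2)) all reduce to 0 modulo the current basis, so we have a Gröbner basis.
Inter-reduce: drop elements whose leading term is divisible by another's, tail-reduce, and make monic.
Reduced Gröbner basis: {p - 3q - 11, q² + 4q - 5}.

A lex Gröbner basis eliminates variables successively. Here q² + 4q - 5 depends only on q, with roots {-5, 1}; lifting each root through the earlier basis elements recovers the full solutions.
  q = -5: the earlier basis element becomes p + 4 = 0, giving p = -4 — point (-4, -5).
  q = 1: the earlier basis element becomes p - 14 = 0, giving p = 14 — point (14, 1).
Substituting each solution back into the original system confirms all equations vanish.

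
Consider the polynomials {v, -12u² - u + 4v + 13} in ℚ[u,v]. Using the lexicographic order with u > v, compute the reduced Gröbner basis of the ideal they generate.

G = {u² + 1/12u - 13/12, v}

f_1 = v, LT = v.
f_2 = -12u² - u + 4v + 13, LT = u².

S(f_1,f_2): leading monomials are coprime, so the S-polynomial reduces to 0 (Buchberger's first criterion).
Every S-polynomial of the final basis reduces to 0, so we have a Gröbner basis.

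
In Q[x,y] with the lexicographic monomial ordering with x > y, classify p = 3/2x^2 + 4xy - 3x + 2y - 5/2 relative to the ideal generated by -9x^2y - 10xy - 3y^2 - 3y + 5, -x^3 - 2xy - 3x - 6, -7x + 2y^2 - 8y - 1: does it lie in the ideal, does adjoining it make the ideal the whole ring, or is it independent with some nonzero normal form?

3/2x^2 + 4xy - 3x + 2y - 5/2 lies in I (it reduces to 0).

First compute the reduced Gröbner basis of I by Buchberger's algorithm.
f_1 = -9x^2y - 10xy - 3y^2 - 3y + 5, LT = x^2y.
f_2 = -x^3 - 2xy - 3x - 6, LT = x^3.
f_3 = -7x + 2y^2 - 8y - 1, LT = x.

S(f_1,f_2): lcm = x^3y. S = 10/9x^2y - 5/3xy^2 - 8/3xy - 5/9x - 6y.
  reduce S modulo (f_1, f_2, f_3):
  remainder -10/21y^4 + 64/81y^3 + 2363/567y^2 - 2936/567y + 395/567 ≠ 0; add h_4 = -10/21y^4 + 64/81y^3 + 2363/567y^2 - 2936/567y + 395/567 to the basis.

S(f_1,f_3): lcm = x^2y. S = 2/7xy^3 - 8/7xy^2 + 61/63xy + 1/3y^2 + 1/3y - 5/9.
  reduce S modulo (f_1, f_2, f_3, h_4):
  remainder 1248034/893025y^3 - 5382901/893025y^2 + 758176/127575y - 234473/178605 ≠ 0; add h_5 = 1248034/893025y^3 - 5382901/893025y^2 + 758176/127575y - 234473/178605 to the basis.

S(f_2,f_3): lcm = x^3. S = 2/7x^2y^2 - 8/7x^2y - 1/7x^2 + 2xy + 3x + 6.
  reduce S modulo (f_1, f_2, f_3, h_4, h_5):
  remainder 264079413/214037831y^2 - 79697192/11265149y + 1250167235/214037831 ≠ 0; add h_6 = 264079413/214037831y^2 - 79697192/11265149y + 1250167235/214037831 to the basis.

S(f_1,h_5): lcm = x^2y^3. S = 5382901/1248034x^2y^2 - 139664/32843x^2y + 1172365/1248034x^2 + 10/9xy^3 + 1/3y^4 + 1/3y^3 - 5/9y^2.
  reduce S modulo (f_1, f_2, f_3, h_4, h_5, h_6):
  remainder -2014654760867875/329580086124042y + 2014654760867875/329580086124042 ≠ 0; add h_7 = -2014654760867875/329580086124042y + 2014654760867875/329580086124042 to the basis.

The other S-polynomials (S(f_1,h_4), S(f_2,h_4), S(f_3,h_4), S(f_2,h_5), S(f_3,h_5), S(h_4,h_5), S(f_1,h_6), S(f_2,h_6), S(f_3,h_6), S(h_4,h_6), S(h_5,h_6), S(f_1,h_7), S(f_2,h_7), S(f_3,h_7), S(h_4,h_7), S(h_5,h_7), S(h_6,h_7)) all reduce to 0 modulo the current basis, so we have a Gröbner basis.
Inter-reduce: drop elements whose leading term is divisible by another's, tail-reduce, and make monic.
Reduced Gröbner basis: {x + 1, y - 1}.
Label its elements g_1 = x + 1, g_2 = y - 1.

Reduce p = 3/2x^2 + 4xy - 3x + 2y - 5/2 modulo G:
  leading term x^2: subtract (3/2x)·g_1 from 3/2x^2 + 4xy - 3x + 2y - 5/2 → 4xy - 9/2x + 2y - 5/2
  leading term xy: subtract (4y)·g_1 from 4xy - 9/2x + 2y - 5/2 → -9/2x - 2y - 5/2
  leading term x: subtract (-9/2)·g_1 from -9/2x - 2y - 5/2 → -2y + 2
  leading term y: subtract (-2)·g_2 from -2y + 2 → 0
  normal form = 0.
Since the normal form is 0, p ∈ I.

The remainder on division by a Gröbner basis is unique — it is the normal form.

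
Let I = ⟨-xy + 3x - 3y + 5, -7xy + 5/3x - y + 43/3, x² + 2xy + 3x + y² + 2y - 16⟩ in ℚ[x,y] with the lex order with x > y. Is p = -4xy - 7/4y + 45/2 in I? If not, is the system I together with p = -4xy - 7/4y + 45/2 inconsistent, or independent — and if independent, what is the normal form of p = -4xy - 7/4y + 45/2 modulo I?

Adjoining -4xy - 7/4y + 45/2 makes the ideal the whole ring: the system is inconsistent.

First compute the reduced Gröbner basis of I by Buchberger's algorithm.
f_1 = -xy + 3x - 3y + 5, LT = xy.
f_2 = -7xy + 5/3x - y + 43/3, LT = xy.
f_3 = x² + 2xy + 3x + y² + 2y - 16, LT = x².

S(f_1,f_2): lcm = xy. S = -58/21x + 20/7y - 62/21.
  leading term x: no divisor's leading term divides it; move -58/21x to the remainder.
  leading term y: no divisor's leading term divides it; move 20/7y to the remainder.
  leading term 1: no divisor's leading term divides it; move -62/21 to the remainder.
  remainder -58/21x + 20/7y - 62/21 ≠ 0; add h_4 = -58/21x + 20/7y - 62/21 to the basis.

S(f_1,f_3): lcm = x²y. S = -3x² - 2xy² - 5x - y³ - 2y² + 16y.
  leading term x²: subtract (-3)·f_3 from -3x² - 2xy² - 5x - y³ - 2y² + 16y → -2xy² + 6xy + 4x - y³ + y² + 22y - 48
  leading term xy²: subtract (2y)·f_1 from -2xy² + 6xy + 4x - y³ + y² + 22y - 48 → 4x - y³ + 7y² + 12y - 48
  leading term x: subtract (-42/29)·h_4 from 4x - y³ + 7y² + 12y - 48 → -y³ + 7y² + 468/29y - 1516/29
  leading term y³: no divisor's leading term divides it; move -y³ to the remainder.
  leading term y²: no divisor's leading term divides it; move 7y² to the remainder.
  leading term y: no divisor's leading term divides it; move 468/29y to the remainder.
  leading term 1: no divisor's leading term divides it; move -1516/29 to the remainder.
  remainder -y³ + 7y² + 468/29y - 1516/29 ≠ 0; add h_5 = -y³ + 7y² + 468/29y - 1516/29 to the basis.

S(f_2,f_3): lcm = x²y. S = -5/21x² - 2xy² - 20/7xy - 43/21x - y³ - 2y² + 16y.
  leading term x²: subtract (-5/21)·f_3 from -5/21x² - 2xy² - 20/7xy - 43/21x - y³ - 2y² + 16y → -2xy² - 50/21xy - 4/3x - y³ - 37/21y² + 346/21y - 80/21
  leading term xy²: subtract (2y)·f_1 from -2xy² - 50/21xy - 4/3x - y³ - 37/21y² + 346/21y - 80/21 → -176/21xy - 4/3x - y³ + 89/21y² + 136/21y - 80/21
  leading term xy: subtract (176/21)·f_1 from -176/21xy - 4/3x - y³ + 89/21y² + 136/21y - 80/21 → -556/21x - y³ + 89/21y² + 664/21y - 320/7
  leading term x: subtract (278/29)·h_4 from -556/21x - y³ + 89/21y² + 664/21y - 320/7 → -y³ + 89/21y² + 368/87y - 10604/609
  leading term y³: subtract (1)·h_5 from -y³ + 89/21y² + 368/87y - 10604/609 → -58/21y² - 1036/87y + 21232/609
  leading term y²: no divisor's leading term divides it; move -58/21y² to the remainder.
  leading term y: no divisor's leading term divides it; move -1036/87y to the remainder.
  leading term 1: no divisor's leading term divides it; move 21232/609 to the remainder.
  remainder -58/21y² - 1036/87y + 21232/609 ≠ 0; add h_6 = -58/21y² - 1036/87y + 21232/609 to the basis.

S(f_1,h_4): lcm = xy. S = -3x + 30/29y² + 56/29y - 5.
  leading term x: subtract (63/58)·h_4 from -3x + 30/29y² + 56/29y - 5 → 30/29y² - 34/29y - 52/29
  leading term y²: subtract (-315/841)·h_6 from 30/29y² - 34/29y - 52/29 → -137374/24389y + 274748/24389
  leading term y: no divisor's leading term divides it; move -137374/24389y to the remainder.
  leading term 1: no divisor's leading term divides it; move 274748/24389 to the remainder.
  remainder -137374/24389y + 274748/24389 ≠ 0; add h_7 = -137374/24389y + 274748/24389 to the basis.

The other S-polynomials (S(f_2,h_4), S(f_3,h_4), S(f_1,h_5), S(f_2,h_5), S(f_3,h_5), S(h_4,h_5), S(f_1,h_6), S(f_2,h_6), S(f_3,h_6), S(h_4,h_6), S(h_5,h_6), S(f_1,h_7), S(f_2,h_7), S(f_3,h_7), S(h_4,h_7), S(h_5,h_7), S(h_6,h_7)) all reduce to 0 modulo the current basis, so we have a Gröbner basis.
Inter-reduce: drop elements whose leading term is divisible by another's, tail-reduce, and make monic.
Reduced Gröbner basis: {x - 1, y - 2}.
Label its elements g_1 = x - 1, g_2 = y - 2.

Reduce p = -4xy - 7/4y + 45/2 modulo G:
  leading term xy: subtract (-4y)·g_1 from -4xy - 7/4y + 45/2 → -23/4y + 45/2
  leading term y: subtract (-23/4)·g_2 from -23/4y + 45/2 → 11
  leading term 1: no divisor's leading term divides it; move 11 to the remainder.
  normal form = 11.
The normal form is nonzero, so p ∉ I. Since p minus its normal form lies in I, I + (p) = I + (r) where r = 11; decide whether this ideal is the whole ring.
Here r = 11 is a nonzero constant, hence a unit: 1 ∈ I + (p), the Gröbner basis of I + (p) is {1}, and the enlarged system has no common solution — adjoining p is inconsistent.

Ideal membership is decidable via reduction modulo a Gröbner basis.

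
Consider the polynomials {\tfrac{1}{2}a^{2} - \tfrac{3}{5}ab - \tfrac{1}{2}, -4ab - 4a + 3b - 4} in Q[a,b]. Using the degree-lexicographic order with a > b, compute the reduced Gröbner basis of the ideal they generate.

f_1 = \tfrac{1}{2}a^{2} - \tfrac{3}{5}ab - \tfrac{1}{2}, LT = a^{2}.
f_2 = -4ab - 4a + 3b - 4, LT = ab.

S(f_1,f_2): lcm = a^{2}b. S = -\tfrac{6}{5}ab^{2} - a^{2} + \tfrac{3}{4}ab - a - b.
  reduce S modulo (f_1, f_2):
  remainder -\tfrac{9}{10}b^{2} - \tfrac{7}{4}a + \tfrac{61}{80}b - \tfrac{7}{4} ≠ 0; add g_3 = -\tfrac{9}{10}b^{2} - \tfrac{7}{4}a + \tfrac{61}{80}b - \tfrac{7}{4} to the basis.

The other S-polynomials (S(f_1,g_3), S(f_2,g_3)) all reduce to 0 modulo the current basis, so we have a Gröbner basis.

G = {a^{2} + \tfrac{6}{5}a - \tfrac{9}{10}b + \tfrac{1}{5}, ab + a - \tfrac{3}{4}b + 1, b^{2} + \tfrac{35}{18}a - \tfrac{61}{72}b + \tfrac{35}{18}}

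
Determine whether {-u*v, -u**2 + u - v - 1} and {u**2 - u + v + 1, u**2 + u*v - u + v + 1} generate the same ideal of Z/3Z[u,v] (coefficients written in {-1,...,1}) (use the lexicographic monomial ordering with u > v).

Equality of ideals is decidable: compute both reduced Gröbner bases (unique for the ordering) and check whether they agree.
Buchberger on the first generating set:
f_1 = -u*v, LT = u*v.
f_2 = -u**2 + u - v - 1, LT = u**2.

S(f_1,f_2): lcm = u**2*v. S = u*v - v**2 - v.
  leading term u*v: subtract (-1)·f_1 from u*v - v**2 - v → -v**2 - v
  leading term v**2: no divisor's leading term divides it; move -v**2 to the remainder.
  leading term v: no divisor's leading term divides it; move -v to the remainder.
  remainder -v**2 - v ≠ 0; add g_3 = -v**2 - v to the basis.

S(f_1,g_3): lcm = u*v**2. S = -u*v.
  leading term u*v: subtract (1)·f_1 from -u*v → 0
  remainder 0.

S(f_2,g_3): leading monomials are coprime, so the S-polynomial reduces to 0 (Buchberger's first criterion).
Every S-polynomial of the final basis reduces to 0, so we have a Gröbner basis.
Inter-reduce: drop elements whose leading term is divisible by another's, tail-reduce, and make monic.
Reduced Gröbner basis: {u**2 - u + v + 1, u*v, v**2 + v}.

Buchberger on the second generating set:
h_1 = u**2 - u + v + 1, LT = u**2.
h_2 = u**2 + u*v - u + v + 1, LT = u**2.

S(h_1,h_2): lcm = u**2. S = -u*v.
  leading term u*v: no divisor's leading term divides it; move -u*v to the remainder.
  remainder -u*v ≠ 0; add k_3 = -u*v to the basis.

S(h_1,k_3): lcm = u**2*v. S = -u*v + v**2 + v.
  leading term u*v: subtract (1)·k_3 from -u*v + v**2 + v → v**2 + v
  leading term v**2: no divisor's leading term divides it; move v**2 to the remainder.
  leading term v: no divisor's leading term divides it; move v to the remainder.
  remainder v**2 + v ≠ 0; add k_4 = v**2 + v to the basis.

S(h_2,k_3): lcm = u**2*v. S = u*v**2 - u*v + v**2 + v.
  leading term u*v**2: subtract (-v)·k_3 from u*v**2 - u*v + v**2 + v → -u*v + v**2 + v
  leading term u*v: subtract (1)·k_3 from -u*v + v**2 + v → v**2 + v
  leading term v**2: subtract (1)·k_4 from v**2 + v → 0
  remainder 0.

S(h_1,k_4): leading monomials are coprime, so the S-polynomial reduces to 0 (Buchberger's first criterion).
S(h_2,k_4): leading monomials are coprime, so the S-polynomial reduces to 0 (Buchberger's first criterion).
S(k_3,k_4): lcm = u*v**2. S = -u*v.
  leading term u*v: subtract (1)·k_3 from -u*v → 0
  remainder 0.

Every S-polynomial of the final basis reduces to 0, so we have a Gröbner basis.
Inter-reduce: drop elements whose leading term is divisible by another's, tail-reduce, and make monic.
Reduced Gröbner basis: {u**2 - u + v + 1, u*v, v**2 + v}.

Same reduced basis, so the two generating sets span the same ideal.

Yes, the ideals are equal.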